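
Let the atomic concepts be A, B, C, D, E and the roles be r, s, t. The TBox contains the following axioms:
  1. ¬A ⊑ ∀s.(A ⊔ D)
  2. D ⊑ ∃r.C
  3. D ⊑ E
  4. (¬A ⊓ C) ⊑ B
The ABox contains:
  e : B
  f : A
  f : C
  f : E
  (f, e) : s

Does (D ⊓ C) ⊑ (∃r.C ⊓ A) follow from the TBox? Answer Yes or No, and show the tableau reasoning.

No

1. (D ⊓ C) ⊑ (∃r.C ⊓ A)  ⇔  ((D ⊓ C) ⊓ (∀r.¬C ⊔ ¬A)) unsat w.r.t. T
   apply at x₀: D⊑∃r.C; D⊑E
   open: L(x₀) ⊇ {B, C, D, E, ¬A, …} (+ ∃-successors)
2. Hence (D ⊓ C) ⊑ (∃r.C ⊓ A): not entailed.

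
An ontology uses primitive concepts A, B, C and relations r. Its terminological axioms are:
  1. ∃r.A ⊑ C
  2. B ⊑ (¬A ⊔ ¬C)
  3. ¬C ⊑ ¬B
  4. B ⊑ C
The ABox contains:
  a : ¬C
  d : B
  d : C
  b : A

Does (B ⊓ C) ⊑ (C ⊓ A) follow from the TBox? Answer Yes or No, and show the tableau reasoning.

1. (B ⊓ C) ⊑ (C ⊓ A)  ⇔  ((B ⊓ C) ⊓ (¬C ⊔ ¬A)) unsat w.r.t. T
   apply at x₀: B⊑(¬A ⊔ ¬C)
   open: L(x₀) ⊇ {B, C, ¬A}
2. Hence (B ⊓ C) ⊑ (C ⊓ A): not entailed.

No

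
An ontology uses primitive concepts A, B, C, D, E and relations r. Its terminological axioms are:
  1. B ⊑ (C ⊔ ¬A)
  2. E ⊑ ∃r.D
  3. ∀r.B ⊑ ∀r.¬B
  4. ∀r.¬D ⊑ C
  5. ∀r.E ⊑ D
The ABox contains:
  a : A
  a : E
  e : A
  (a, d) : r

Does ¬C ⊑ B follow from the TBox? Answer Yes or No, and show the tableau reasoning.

No

1. ¬C ⊑ B  ⇔  (¬C ⊓ ¬B) unsat w.r.t. T
   open: L(x₀) ⊇ {¬B, ¬C, ¬E, ∃r.D, ∃r.¬B, …} (+ ∃-successors)
2. Hence ¬C ⊑ B: not entailed.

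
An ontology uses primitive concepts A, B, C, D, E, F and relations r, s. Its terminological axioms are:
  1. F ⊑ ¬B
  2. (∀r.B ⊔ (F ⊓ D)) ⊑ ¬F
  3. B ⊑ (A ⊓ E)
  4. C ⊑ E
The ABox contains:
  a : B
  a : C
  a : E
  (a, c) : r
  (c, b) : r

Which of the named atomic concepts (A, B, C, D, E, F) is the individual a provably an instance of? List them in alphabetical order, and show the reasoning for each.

1. a : A?  L(a) = {B, C, E} ∪ {¬A}
   clash {A, ¬A} at a — a ∈ A
2. a : B?  L(a) = {B, C, E} ∪ {¬B}
   clash {B, ¬B} at a — a ∈ B
3. a : C?  L(a) = {B, C, E} ∪ {¬C}
   clash {C, ¬C} at a — a ∈ C
4. a : D?  L(a) = {B, C, E} ∪ {¬D}
   apply at a: B⊑(A ⊓ E)
   open: L(a) ⊇ {A, B, C, E, ¬D, …} — a ∉ D possible
5. a : E?  L(a) = {B, C, E} ∪ {¬E}
   clash {E, ¬E} at a — a ∈ E
6. a : F?  L(a) = {B, C, E} ∪ {¬F}
   apply at a: B⊑(A ⊓ E)
   open: L(a) ⊇ {A, B, C, E, ¬F} — a ∉ F possible
7. Entailed for a: {A, B, C, E}

{A, B, C, E}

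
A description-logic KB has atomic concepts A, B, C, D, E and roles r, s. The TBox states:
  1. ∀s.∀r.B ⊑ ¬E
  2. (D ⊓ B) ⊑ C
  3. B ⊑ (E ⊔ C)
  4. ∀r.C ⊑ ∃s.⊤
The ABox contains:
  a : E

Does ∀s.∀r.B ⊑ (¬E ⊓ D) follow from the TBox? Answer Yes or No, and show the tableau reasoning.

No

1. ∀s.∀r.B ⊑ (¬E ⊓ D)  ⇔  (∀s.∀r.B ⊓ (E ⊔ ¬D)) unsat w.r.t. T
   apply at x₀: ∀s.∀r.B⊑¬E
   open: L(x₀) ⊇ {¬B, ¬D, ¬E, ∀s.∀r.B, ∃r.¬C} (+ ∃-successors)
2. Hence ∀s.∀r.B ⊑ (¬E ⊓ D): not entailed.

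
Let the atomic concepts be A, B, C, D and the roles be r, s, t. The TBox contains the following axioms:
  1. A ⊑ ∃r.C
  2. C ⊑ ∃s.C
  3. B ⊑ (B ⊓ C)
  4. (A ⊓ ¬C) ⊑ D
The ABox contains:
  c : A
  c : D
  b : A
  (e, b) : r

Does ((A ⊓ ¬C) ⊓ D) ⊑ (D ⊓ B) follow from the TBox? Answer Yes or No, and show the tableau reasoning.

No

1. ((A ⊓ ¬C) ⊓ D) ⊑ (D ⊓ B)  ⇔  (((A ⊓ ¬C) ⊓ D) ⊓ (¬D ⊔ ¬B)) unsat w.r.t. T
   apply at x₀: A⊑∃r.C
   open: L(x₀) ⊇ {A, D, ¬B, ¬C, ∃r.C} (+ ∃-successors)
2. Hence ((A ⊓ ¬C) ⊓ D) ⊑ (D ⊓ B): not entailed.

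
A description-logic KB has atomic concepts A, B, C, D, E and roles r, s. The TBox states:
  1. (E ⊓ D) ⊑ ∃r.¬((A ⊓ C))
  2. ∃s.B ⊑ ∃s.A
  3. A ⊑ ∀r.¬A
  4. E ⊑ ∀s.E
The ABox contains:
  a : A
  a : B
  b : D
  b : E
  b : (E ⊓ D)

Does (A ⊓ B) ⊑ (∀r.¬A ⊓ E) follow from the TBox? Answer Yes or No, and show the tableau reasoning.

No

1. (A ⊓ B) ⊑ (∀r.¬A ⊓ E)  ⇔  ((A ⊓ B) ⊓ (∃r.A ⊔ ¬E)) unsat w.r.t. T
   apply at x₀: A⊑∀r.¬A
   open: L(x₀) ⊇ {A, B, ¬E, ∀r.¬A, ∀s.¬B}
2. Hence (A ⊓ B) ⊑ (∀r.¬A ⊓ E): not entailed.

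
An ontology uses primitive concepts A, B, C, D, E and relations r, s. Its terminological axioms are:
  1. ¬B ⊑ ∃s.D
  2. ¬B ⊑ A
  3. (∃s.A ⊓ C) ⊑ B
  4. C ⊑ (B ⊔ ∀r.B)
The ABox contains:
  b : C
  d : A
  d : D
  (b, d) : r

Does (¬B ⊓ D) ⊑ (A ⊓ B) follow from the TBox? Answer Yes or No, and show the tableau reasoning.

1. (¬B ⊓ D) ⊑ (A ⊓ B)  ⇔  ((¬B ⊓ D) ⊓ (¬A ⊔ ¬B)) unsat w.r.t. T
   apply at x₀: ¬B⊑∃s.D; ¬B⊑A
   open: L(x₀) ⊇ {A, D, ¬B, ¬C, ∃s.D} (+ ∃-successors)
2. Hence (¬B ⊓ D) ⊑ (A ⊓ B): not entailed.

No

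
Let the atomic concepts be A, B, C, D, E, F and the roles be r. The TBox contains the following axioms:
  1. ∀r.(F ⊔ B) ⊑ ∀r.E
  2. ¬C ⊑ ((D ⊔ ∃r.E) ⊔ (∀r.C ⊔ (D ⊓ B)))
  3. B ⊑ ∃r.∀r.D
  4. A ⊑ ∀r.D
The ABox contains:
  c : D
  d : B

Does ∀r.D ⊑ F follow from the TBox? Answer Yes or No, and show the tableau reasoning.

No

1. ∀r.D ⊑ F  ⇔  (∀r.D ⊓ ¬F) unsat w.r.t. T
   open: L(x₀) ⊇ {C, ¬B, ¬F, ∀r.D, ∃r.(¬F ⊓ ¬B)} (+ ∃-successors)
2. Hence ∀r.D ⊑ F: not entailed.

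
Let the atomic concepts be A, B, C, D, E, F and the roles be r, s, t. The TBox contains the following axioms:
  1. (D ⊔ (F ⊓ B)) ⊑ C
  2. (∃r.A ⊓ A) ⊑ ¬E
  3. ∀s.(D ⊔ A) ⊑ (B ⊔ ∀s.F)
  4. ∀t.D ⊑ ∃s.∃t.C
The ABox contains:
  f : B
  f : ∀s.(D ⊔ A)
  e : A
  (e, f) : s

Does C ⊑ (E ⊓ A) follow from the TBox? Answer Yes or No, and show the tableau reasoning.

1. C ⊑ (E ⊓ A)  ⇔  (C ⊓ (¬E ⊔ ¬A)) unsat w.r.t. T
   open: L(x₀) ⊇ {C, ¬E, ∃s.(¬D ⊓ ¬A), ∃t.¬D} (+ ∃-successors)
2. Hence C ⊑ (E ⊓ A): not entailed.

No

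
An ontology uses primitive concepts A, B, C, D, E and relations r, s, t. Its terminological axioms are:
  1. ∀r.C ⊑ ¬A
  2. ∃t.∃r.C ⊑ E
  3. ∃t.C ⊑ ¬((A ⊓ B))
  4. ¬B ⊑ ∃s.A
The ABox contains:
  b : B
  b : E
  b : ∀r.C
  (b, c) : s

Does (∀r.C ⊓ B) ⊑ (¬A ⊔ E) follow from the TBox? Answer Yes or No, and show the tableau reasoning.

Yes

1. (∀r.C ⊓ B) ⊑ (¬A ⊔ E)  ⇔  ((∀r.C ⊓ B) ⊓ (A ⊓ ¬E)) unsat w.r.t. T
   all branches close; clash {B, ¬B} at x₀
2. Hence (∀r.C ⊓ B) ⊑ (¬A ⊔ E): entailed.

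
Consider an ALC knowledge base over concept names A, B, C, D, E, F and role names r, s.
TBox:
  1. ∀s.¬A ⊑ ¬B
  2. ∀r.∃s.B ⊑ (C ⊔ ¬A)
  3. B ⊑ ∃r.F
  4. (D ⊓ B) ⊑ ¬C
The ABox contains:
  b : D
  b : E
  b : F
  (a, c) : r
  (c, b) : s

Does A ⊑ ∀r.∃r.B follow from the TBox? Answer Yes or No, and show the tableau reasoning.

1. A ⊑ ∀r.∃r.B  ⇔  (A ⊓ ∃r.∀r.¬B) unsat w.r.t. T
   open: L(x₀) ⊇ {A, ¬B, ∃r.∀r.¬B, ∃r.∀s.¬B} (+ ∃-successors)
2. Hence A ⊑ ∀r.∃r.B: not entailed.

No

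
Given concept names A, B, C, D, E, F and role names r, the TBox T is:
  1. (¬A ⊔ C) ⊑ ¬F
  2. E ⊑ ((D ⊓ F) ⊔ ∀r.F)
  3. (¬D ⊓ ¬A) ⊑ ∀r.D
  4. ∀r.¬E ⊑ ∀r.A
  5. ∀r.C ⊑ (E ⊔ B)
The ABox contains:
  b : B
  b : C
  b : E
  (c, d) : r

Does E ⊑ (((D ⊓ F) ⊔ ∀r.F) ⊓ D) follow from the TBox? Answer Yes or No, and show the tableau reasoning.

No

1. E ⊑ (((D ⊓ F) ⊔ ∀r.F) ⊓ D)  ⇔  (E ⊓ (((¬D ⊔ ¬F) ⊓ ∃r.¬F) ⊔ ¬D)) unsat w.r.t. T
   apply at x₀: E⊑((D ⊓ F) ⊔ ∀r.F)
   open: L(x₀) ⊇ {A, E, ¬C, ¬D, ∀r.F, …} (+ ∃-successors)
2. Hence E ⊑ (((D ⊓ F) ⊔ ∀r.F) ⊓ D): not entailed.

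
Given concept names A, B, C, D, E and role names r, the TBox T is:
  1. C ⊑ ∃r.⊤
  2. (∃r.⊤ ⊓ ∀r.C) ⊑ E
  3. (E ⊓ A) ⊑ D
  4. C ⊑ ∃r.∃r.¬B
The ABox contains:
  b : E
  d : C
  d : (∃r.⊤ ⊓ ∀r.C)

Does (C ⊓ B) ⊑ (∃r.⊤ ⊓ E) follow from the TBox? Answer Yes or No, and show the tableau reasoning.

1. (C ⊓ B) ⊑ (∃r.⊤ ⊓ E)  ⇔  ((C ⊓ B) ⊓ (∀r.⊥ ⊔ ¬E)) unsat w.r.t. T
   apply at x₀: C⊑∃r.⊤; C⊑∃r.∃r.¬B
   open: L(x₀) ⊇ {B, C, ¬E, ∃r.¬C, ∃r.∃r.¬B, …} (+ ∃-successors)
2. Hence (C ⊓ B) ⊑ (∃r.⊤ ⊓ E): not entailed.

No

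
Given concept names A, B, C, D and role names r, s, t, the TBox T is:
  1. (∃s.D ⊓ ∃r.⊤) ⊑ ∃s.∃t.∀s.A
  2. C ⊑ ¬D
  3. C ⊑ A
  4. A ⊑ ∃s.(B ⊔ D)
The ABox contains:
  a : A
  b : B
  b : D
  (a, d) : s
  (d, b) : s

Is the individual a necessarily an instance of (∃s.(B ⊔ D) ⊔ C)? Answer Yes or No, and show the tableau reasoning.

1. a : (∃s.(B ⊔ D) ⊔ C)?  L(a) = {A} ∪ {(∀s.(¬B ⊓ ¬D) ⊓ ¬C)}
   clash {D, ¬D} at an ∃-successor — a ∈ (∃s.(B ⊔ D) ⊔ C)
2. Hence a : (∃s.(B ⊔ D) ⊔ C): entailed.

Yes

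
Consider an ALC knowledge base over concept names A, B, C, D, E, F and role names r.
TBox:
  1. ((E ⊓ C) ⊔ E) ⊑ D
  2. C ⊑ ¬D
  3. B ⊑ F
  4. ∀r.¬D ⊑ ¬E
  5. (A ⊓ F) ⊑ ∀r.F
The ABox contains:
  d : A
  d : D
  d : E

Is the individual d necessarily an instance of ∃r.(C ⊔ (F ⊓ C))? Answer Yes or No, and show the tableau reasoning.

No

1. d : ∃r.(C ⊔ (F ⊓ C))?  L(d) = {A, D, E} ∪ {∀r.(¬C ⊓ (¬F ⊔ ¬C))}
   open: L(d) ⊇ {A, D, E, ¬B, ¬C, …} (+ ∃-successors) — d ∉ ∃r.(C ⊔ (F ⊓ C)) possible
2. Hence d : ∃r.(C ⊔ (F ⊓ C)): not entailed.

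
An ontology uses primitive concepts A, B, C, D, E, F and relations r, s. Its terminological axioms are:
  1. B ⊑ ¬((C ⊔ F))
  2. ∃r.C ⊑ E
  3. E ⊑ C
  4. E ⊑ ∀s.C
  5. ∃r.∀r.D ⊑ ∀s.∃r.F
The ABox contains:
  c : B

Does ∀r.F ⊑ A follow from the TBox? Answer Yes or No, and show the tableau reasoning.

No

1. ∀r.F ⊑ A  ⇔  (∀r.F ⊓ ¬A) unsat w.r.t. T
   open: L(x₀) ⊇ {¬A, ¬B, ¬E, ∀r.F, ∀r.¬C, …}
2. Hence ∀r.F ⊑ A: not entailed.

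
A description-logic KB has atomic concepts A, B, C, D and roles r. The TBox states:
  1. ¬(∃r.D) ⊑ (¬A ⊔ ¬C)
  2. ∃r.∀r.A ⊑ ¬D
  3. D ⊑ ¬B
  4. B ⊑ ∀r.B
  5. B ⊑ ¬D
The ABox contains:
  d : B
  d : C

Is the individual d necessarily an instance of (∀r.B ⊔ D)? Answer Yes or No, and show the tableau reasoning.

Yes

1. d : (∀r.B ⊔ D)?  L(d) = {B, C} ∪ {(∃r.¬B ⊓ ¬D)}
   clash {C, ¬C} at d — d ∈ (∀r.B ⊔ D)
2. Hence d : (∀r.B ⊔ D): entailed.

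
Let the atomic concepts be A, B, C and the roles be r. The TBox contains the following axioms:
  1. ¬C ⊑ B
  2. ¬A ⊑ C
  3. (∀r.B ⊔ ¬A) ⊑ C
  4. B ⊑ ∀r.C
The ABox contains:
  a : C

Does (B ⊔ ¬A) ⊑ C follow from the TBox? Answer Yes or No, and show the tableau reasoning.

1. (B ⊔ ¬A) ⊑ C  ⇔  ((B ⊔ ¬A) ⊓ ¬C) unsat w.r.t. T
   apply at x₀: ¬C⊑B
   open: L(x₀) ⊇ {A, B, ¬C, ∀r.C, ∃r.¬B} (+ ∃-successors)
2. Hence (B ⊔ ¬A) ⊑ C: not entailed.

No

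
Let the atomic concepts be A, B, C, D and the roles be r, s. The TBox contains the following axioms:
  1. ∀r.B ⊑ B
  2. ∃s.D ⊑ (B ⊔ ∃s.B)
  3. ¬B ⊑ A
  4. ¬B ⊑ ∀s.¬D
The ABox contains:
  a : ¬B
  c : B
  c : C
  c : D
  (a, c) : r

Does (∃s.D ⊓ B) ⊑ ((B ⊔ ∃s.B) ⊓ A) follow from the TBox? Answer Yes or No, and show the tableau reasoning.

1. (∃s.D ⊓ B) ⊑ ((B ⊔ ∃s.B) ⊓ A)  ⇔  ((∃s.D ⊓ B) ⊓ ((¬B ⊓ ∀s.¬B) ⊔ ¬A)) unsat w.r.t. T
   apply at x₀: ∃s.D⊑(B ⊔ ∃s.B)
   open: L(x₀) ⊇ {B, ¬A, ∃s.D} (+ ∃-successors)
2. Hence (∃s.D ⊓ B) ⊑ ((B ⊔ ∃s.B) ⊓ A): not entailed.

No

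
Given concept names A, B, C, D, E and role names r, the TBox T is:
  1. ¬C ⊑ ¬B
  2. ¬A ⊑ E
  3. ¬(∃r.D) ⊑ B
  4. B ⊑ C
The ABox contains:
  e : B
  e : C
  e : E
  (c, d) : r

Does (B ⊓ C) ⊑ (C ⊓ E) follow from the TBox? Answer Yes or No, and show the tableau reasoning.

No

1. (B ⊓ C) ⊑ (C ⊓ E)  ⇔  ((B ⊓ C) ⊓ (¬C ⊔ ¬E)) unsat w.r.t. T
   open: L(x₀) ⊇ {A, B, C, ¬E}
2. Hence (B ⊓ C) ⊑ (C ⊓ E): not entailed.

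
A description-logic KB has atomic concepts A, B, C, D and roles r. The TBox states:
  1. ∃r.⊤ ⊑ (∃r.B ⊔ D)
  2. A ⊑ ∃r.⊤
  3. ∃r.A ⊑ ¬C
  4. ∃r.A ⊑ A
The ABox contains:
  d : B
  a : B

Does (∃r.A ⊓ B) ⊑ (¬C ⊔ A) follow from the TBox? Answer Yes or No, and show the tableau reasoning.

Yes

1. (∃r.A ⊓ B) ⊑ (¬C ⊔ A)  ⇔  ((∃r.A ⊓ B) ⊓ (C ⊓ ¬A)) unsat w.r.t. T
   all branches close; clash {A, ¬A} at x₀
2. Hence (∃r.A ⊓ B) ⊑ (¬C ⊔ A): entailed.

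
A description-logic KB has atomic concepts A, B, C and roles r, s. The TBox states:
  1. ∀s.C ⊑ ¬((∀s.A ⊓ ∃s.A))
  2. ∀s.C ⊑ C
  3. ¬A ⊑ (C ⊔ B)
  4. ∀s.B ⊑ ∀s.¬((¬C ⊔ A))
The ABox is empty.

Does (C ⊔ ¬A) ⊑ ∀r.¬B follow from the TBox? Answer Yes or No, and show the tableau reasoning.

No

1. (C ⊔ ¬A) ⊑ ∀r.¬B  ⇔  ((C ⊔ ¬A) ⊓ ∃r.B) unsat w.r.t. T
   open: L(x₀) ⊇ {A, C, ∃r.B, ∃s.¬B, ∃s.¬C} (+ ∃-successors)
2. Hence (C ⊔ ¬A) ⊑ ∀r.¬B: not entailed.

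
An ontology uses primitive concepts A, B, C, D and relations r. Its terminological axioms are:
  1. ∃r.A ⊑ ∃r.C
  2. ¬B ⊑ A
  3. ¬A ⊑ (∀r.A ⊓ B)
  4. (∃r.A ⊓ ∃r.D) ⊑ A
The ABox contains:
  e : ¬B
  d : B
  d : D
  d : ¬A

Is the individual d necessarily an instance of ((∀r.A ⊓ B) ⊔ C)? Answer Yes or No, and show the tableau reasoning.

1. d : ((∀r.A ⊓ B) ⊔ C)?  L(d) = {B, D, ¬A} ∪ {((∃r.¬A ⊔ ¬B) ⊓ ¬C)}
   clash {B, ¬B} at d — d ∈ ((∀r.A ⊓ B) ⊔ C)
2. Hence d : ((∀r.A ⊓ B) ⊔ C): entailed.

Yes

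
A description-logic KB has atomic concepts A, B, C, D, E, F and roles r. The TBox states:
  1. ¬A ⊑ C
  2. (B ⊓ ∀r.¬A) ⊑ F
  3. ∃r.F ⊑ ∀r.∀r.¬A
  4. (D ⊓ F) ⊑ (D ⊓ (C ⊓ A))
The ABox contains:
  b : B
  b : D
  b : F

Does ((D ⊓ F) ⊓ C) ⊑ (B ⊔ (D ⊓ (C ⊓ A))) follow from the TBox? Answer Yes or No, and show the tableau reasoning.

1. ((D ⊓ F) ⊓ C) ⊑ (B ⊔ (D ⊓ (C ⊓ A)))  ⇔  (((D ⊓ F) ⊓ C) ⊓ (¬B ⊓ (¬D ⊔ (¬C ⊔ ¬A)))) unsat w.r.t. T
   all branches close; clash {A, ¬A} at x₀
2. Hence ((D ⊓ F) ⊓ C) ⊑ (B ⊔ (D ⊓ (C ⊓ A))): entailed.

Yes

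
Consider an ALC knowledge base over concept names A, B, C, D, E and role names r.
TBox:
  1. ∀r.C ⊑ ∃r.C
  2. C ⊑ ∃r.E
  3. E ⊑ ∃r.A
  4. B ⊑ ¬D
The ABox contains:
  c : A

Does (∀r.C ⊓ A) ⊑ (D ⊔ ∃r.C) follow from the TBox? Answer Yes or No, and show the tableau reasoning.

Yes

1. (∀r.C ⊓ A) ⊑ (D ⊔ ∃r.C)  ⇔  ((∀r.C ⊓ A) ⊓ (¬D ⊓ ∀r.¬C)) unsat w.r.t. T
   all branches close; clash {C, ¬C} at an ∃-successor
2. Hence (∀r.C ⊓ A) ⊑ (D ⊔ ∃r.C): entailed.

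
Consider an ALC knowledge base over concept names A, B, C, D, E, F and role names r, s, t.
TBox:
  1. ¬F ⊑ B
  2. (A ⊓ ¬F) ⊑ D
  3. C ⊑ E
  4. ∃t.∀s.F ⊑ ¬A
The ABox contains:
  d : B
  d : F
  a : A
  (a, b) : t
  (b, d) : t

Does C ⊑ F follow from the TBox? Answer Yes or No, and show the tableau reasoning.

1. C ⊑ F  ⇔  (C ⊓ ¬F) unsat w.r.t. T
   apply at x₀: ¬F⊑B; C⊑E
   open: L(x₀) ⊇ {B, C, E, ¬A, ¬F}
2. Hence C ⊑ F: not entailed.

No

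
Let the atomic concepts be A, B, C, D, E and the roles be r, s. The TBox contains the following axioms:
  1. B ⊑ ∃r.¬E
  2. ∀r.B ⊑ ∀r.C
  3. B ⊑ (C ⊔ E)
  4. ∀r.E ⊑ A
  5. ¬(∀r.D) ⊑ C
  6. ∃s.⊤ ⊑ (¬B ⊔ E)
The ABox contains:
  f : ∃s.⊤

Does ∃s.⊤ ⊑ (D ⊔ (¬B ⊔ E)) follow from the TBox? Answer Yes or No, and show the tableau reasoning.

Yes

1. ∃s.⊤ ⊑ (D ⊔ (¬B ⊔ E))  ⇔  (∃s.⊤ ⊓ (¬D ⊓ (B ⊓ ¬E))) unsat w.r.t. T
   all branches close; clash {E, ¬E} at x₀
2. Hence ∃s.⊤ ⊑ (D ⊔ (¬B ⊔ E)): entailed.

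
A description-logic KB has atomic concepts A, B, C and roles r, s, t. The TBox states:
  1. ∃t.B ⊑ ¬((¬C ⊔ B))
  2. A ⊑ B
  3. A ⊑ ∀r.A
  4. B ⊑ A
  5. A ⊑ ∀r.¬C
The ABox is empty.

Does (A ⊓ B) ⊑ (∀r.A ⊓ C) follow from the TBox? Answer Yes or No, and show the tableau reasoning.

No

1. (A ⊓ B) ⊑ (∀r.A ⊓ C)  ⇔  ((A ⊓ B) ⊓ (∃r.¬A ⊔ ¬C)) unsat w.r.t. T
   apply at x₀: A⊑∀r.A; A⊑∀r.¬C
   open: L(x₀) ⊇ {A, B, ¬C, ∀r.A, ∀r.¬C, …}
2. Hence (A ⊓ B) ⊑ (∀r.A ⊓ C): not entailed.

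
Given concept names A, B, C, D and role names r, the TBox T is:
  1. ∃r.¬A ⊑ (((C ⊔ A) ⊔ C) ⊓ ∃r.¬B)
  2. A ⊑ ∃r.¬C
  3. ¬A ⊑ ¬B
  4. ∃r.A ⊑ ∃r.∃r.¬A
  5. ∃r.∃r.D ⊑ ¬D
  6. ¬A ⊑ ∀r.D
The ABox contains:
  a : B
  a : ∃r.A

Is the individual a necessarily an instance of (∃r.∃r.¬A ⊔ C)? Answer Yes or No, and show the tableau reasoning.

1. a : (∃r.∃r.¬A ⊔ C)?  L(a) = {B, ∃r.A} ∪ {(∀r.∀r.A ⊓ ¬C)}
   clash {B, ¬B} at a — a ∈ (∃r.∃r.¬A ⊔ C)
2. Hence a : (∃r.∃r.¬A ⊔ C): entailed.

Yes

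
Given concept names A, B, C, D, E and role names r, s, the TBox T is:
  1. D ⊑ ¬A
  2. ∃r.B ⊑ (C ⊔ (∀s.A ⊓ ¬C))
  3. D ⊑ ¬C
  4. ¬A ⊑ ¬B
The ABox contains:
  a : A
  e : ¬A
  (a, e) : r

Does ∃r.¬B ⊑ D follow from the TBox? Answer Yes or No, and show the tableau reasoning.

No

1. ∃r.¬B ⊑ D  ⇔  (∃r.¬B ⊓ ¬D) unsat w.r.t. T
   open: L(x₀) ⊇ {A, ¬D, ∀r.¬B, ∃r.¬B} (+ ∃-successors)
2. Hence ∃r.¬B ⊑ D: not entailed.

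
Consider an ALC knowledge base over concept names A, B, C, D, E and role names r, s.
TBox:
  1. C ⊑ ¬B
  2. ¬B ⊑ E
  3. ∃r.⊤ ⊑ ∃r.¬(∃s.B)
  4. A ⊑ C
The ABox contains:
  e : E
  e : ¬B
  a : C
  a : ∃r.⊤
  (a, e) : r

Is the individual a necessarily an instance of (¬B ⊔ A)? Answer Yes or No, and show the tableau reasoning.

1. a : (¬B ⊔ A)?  L(a) = {C, ∃r.⊤} ∪ {(B ⊓ ¬A)}
   clash {B, ¬B} at a — a ∈ (¬B ⊔ A)
2. Hence a : (¬B ⊔ A): entailed.

Yes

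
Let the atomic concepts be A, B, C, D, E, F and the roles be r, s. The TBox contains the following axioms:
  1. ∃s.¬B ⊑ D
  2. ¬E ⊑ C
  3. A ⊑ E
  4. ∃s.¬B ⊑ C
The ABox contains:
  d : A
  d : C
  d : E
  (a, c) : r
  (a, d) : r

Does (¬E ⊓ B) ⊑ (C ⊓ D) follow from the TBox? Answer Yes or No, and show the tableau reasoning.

No

1. (¬E ⊓ B) ⊑ (C ⊓ D)  ⇔  ((¬E ⊓ B) ⊓ (¬C ⊔ ¬D)) unsat w.r.t. T
   apply at x₀: ¬E⊑C
   open: L(x₀) ⊇ {B, C, ¬A, ¬D, ¬E, …}
2. Hence (¬E ⊓ B) ⊑ (C ⊓ D): not entailed.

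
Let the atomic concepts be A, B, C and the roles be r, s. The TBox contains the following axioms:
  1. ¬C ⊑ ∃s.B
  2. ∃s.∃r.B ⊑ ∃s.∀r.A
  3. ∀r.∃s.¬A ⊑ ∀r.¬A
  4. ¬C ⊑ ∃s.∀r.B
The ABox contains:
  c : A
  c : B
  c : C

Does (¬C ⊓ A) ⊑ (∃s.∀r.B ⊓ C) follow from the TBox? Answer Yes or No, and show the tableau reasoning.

1. (¬C ⊓ A) ⊑ (∃s.∀r.B ⊓ C)  ⇔  ((¬C ⊓ A) ⊓ (∀s.∃r.¬B ⊔ ¬C)) unsat w.r.t. T
   apply at x₀: ¬C⊑∃s.B; ¬C⊑∃s.∀r.B
   open: L(x₀) ⊇ {A, ¬C, ∀s.∀r.¬B, ∃r.∀s.A, ∃s.B, …} (+ ∃-successors)
2. Hence (¬C ⊓ A) ⊑ (∃s.∀r.B ⊓ C): not entailed.

No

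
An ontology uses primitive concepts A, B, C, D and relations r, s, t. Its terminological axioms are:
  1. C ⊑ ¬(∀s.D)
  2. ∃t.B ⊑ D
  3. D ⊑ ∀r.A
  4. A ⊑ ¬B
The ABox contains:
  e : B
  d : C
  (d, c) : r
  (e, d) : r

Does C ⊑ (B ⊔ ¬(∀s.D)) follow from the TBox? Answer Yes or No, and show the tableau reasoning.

1. C ⊑ (B ⊔ ¬(∀s.D))  ⇔  (C ⊓ (¬B ⊓ ∀s.D)) unsat w.r.t. T
   all branches close; clash {D, ¬D} at an ∃-successor
2. Hence C ⊑ (B ⊔ ¬(∀s.D)): entailed.

Yes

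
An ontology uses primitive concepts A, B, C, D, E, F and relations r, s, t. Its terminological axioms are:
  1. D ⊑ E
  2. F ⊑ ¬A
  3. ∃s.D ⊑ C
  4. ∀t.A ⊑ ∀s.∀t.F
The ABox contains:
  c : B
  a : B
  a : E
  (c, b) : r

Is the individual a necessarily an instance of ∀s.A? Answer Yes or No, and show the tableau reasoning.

No

1. a : ∀s.A?  L(a) = {B, E} ∪ {∃s.¬A}
   open: L(a) ⊇ {B, E, ¬F, ∀s.¬D, ∃s.¬A, …} (+ ∃-successors) — a ∉ ∀s.A possible
2. Hence a : ∀s.A: not entailed.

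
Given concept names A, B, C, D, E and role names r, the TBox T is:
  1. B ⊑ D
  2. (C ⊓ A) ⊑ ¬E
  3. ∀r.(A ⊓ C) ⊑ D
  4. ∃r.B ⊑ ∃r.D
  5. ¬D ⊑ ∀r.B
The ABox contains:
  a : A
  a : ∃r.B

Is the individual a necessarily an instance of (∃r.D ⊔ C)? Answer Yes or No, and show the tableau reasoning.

1. a : (∃r.D ⊔ C)?  L(a) = {A, ∃r.B} ∪ {(∀r.¬D ⊓ ¬C)}
   clash {D, ¬D} at an ∃-successor — a ∈ (∃r.D ⊔ C)
2. Hence a : (∃r.D ⊔ C): entailed.

Yes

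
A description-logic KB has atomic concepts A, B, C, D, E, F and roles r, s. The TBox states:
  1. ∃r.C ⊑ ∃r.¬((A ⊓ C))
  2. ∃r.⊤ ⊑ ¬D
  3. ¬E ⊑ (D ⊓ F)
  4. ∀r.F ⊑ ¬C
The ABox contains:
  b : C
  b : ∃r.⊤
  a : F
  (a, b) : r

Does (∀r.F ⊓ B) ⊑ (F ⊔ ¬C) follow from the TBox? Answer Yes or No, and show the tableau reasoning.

Yes

1. (∀r.F ⊓ B) ⊑ (F ⊔ ¬C)  ⇔  ((∀r.F ⊓ B) ⊓ (¬F ⊓ C)) unsat w.r.t. T
   all branches close; clash {F, ¬F} at x₀
2. Hence (∀r.F ⊓ B) ⊑ (F ⊔ ¬C): entailed.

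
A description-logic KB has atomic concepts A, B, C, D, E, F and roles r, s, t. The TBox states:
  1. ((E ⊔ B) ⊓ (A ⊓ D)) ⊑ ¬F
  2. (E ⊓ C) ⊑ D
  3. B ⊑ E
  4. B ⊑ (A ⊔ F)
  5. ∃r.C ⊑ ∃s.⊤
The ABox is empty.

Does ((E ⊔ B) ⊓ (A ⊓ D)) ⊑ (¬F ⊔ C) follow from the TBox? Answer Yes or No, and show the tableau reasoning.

Yes

1. ((E ⊔ B) ⊓ (A ⊓ D)) ⊑ (¬F ⊔ C)  ⇔  (((E ⊔ B) ⊓ (A ⊓ D)) ⊓ (F ⊓ ¬C)) unsat w.r.t. T
   all branches close; clash {F, ¬F} at x₀
2. Hence ((E ⊔ B) ⊓ (A ⊓ D)) ⊑ (¬F ⊔ C): entailed.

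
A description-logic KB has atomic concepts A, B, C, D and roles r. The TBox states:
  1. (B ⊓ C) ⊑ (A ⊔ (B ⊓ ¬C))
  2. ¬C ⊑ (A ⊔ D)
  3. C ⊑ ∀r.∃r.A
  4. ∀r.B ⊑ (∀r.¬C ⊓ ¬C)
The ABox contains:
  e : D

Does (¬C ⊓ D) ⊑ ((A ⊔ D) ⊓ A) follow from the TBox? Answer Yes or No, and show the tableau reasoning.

No

1. (¬C ⊓ D) ⊑ ((A ⊔ D) ⊓ A)  ⇔  ((¬C ⊓ D) ⊓ ((¬A ⊓ ¬D) ⊔ ¬A)) unsat w.r.t. T
   apply at x₀: ¬C⊑(A ⊔ D)
   open: L(x₀) ⊇ {D, ¬A, ¬C, ∃r.¬B} (+ ∃-successors)
2. Hence (¬C ⊓ D) ⊑ ((A ⊔ D) ⊓ A): not entailed.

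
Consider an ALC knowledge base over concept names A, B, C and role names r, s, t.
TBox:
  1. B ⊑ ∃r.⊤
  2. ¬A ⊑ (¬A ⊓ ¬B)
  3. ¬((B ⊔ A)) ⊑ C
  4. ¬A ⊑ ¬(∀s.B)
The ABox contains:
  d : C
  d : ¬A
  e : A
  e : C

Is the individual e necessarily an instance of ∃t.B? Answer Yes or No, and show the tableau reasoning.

1. e : ∃t.B?  L(e) = {A, C} ∪ {∀t.¬B}
   open: L(e) ⊇ {A, C, ¬B, ∀t.¬B} — e ∉ ∃t.B possible
2. Hence e : ∃t.B: not entailed.

No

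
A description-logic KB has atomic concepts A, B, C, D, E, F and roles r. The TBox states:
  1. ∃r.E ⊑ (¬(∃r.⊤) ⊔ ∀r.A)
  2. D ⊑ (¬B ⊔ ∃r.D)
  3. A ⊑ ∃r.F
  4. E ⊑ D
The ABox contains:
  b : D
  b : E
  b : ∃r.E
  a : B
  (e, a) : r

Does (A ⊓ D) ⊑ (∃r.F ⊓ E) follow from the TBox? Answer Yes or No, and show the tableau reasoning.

1. (A ⊓ D) ⊑ (∃r.F ⊓ E)  ⇔  ((A ⊓ D) ⊓ (∀r.¬F ⊔ ¬E)) unsat w.r.t. T
   apply at x₀: D⊑(¬B ⊔ ∃r.D); A⊑∃r.F
   open: L(x₀) ⊇ {A, D, ¬B, ¬E, ∀r.¬E, …} (+ ∃-successors)
2. Hence (A ⊓ D) ⊑ (∃r.F ⊓ E): not entailed.

No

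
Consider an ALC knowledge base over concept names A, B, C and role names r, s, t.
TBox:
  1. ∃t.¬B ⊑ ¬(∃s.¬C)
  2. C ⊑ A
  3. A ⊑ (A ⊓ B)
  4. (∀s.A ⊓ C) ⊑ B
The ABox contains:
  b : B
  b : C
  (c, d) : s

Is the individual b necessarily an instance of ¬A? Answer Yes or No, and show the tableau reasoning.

1. b : ¬A?  L(b) = {B, C} ∪ {A}
   apply at b: A⊑(A ⊓ B)
   open: L(b) ⊇ {A, B, C, ∀t.B} — b ∉ ¬A possible
2. Hence b : ¬A: not entailed.

No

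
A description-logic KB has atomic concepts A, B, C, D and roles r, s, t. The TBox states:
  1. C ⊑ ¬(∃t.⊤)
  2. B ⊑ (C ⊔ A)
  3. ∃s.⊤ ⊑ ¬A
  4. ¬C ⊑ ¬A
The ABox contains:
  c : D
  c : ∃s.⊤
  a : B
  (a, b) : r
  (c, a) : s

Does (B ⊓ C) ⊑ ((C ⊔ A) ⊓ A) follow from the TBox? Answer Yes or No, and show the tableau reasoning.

1. (B ⊓ C) ⊑ ((C ⊔ A) ⊓ A)  ⇔  ((B ⊓ C) ⊓ ((¬C ⊓ ¬A) ⊔ ¬A)) unsat w.r.t. T
   apply at x₀: C⊑¬(∃t.⊤); B⊑(C ⊔ A)
   open: L(x₀) ⊇ {B, C, ¬A, ∀s.⊥, ∀t.⊥}
2. Hence (B ⊓ C) ⊑ ((C ⊔ A) ⊓ A): not entailed.

No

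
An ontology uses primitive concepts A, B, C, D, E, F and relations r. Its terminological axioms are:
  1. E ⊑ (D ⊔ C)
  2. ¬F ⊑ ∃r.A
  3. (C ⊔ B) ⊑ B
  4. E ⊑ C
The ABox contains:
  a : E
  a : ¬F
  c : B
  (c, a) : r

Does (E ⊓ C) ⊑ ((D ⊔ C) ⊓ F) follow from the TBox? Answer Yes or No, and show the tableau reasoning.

1. (E ⊓ C) ⊑ ((D ⊔ C) ⊓ F)  ⇔  ((E ⊓ C) ⊓ ((¬D ⊓ ¬C) ⊔ ¬F)) unsat w.r.t. T
   apply at x₀: E⊑(D ⊔ C)
   open: L(x₀) ⊇ {B, C, E, ¬F, ∃r.A} (+ ∃-successors)
2. Hence (E ⊓ C) ⊑ ((D ⊔ C) ⊓ F): not entailed.

No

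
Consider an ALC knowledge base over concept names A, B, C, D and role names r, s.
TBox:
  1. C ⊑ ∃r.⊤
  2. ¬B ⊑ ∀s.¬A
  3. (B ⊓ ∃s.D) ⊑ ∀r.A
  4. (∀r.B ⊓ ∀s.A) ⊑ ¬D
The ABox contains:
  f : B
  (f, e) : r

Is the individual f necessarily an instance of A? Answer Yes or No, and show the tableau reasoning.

1. f : A?  L(f) = {B} ∪ {¬A}
   open: L(f) ⊇ {B, ¬A, ¬C, ∀s.¬D, ∃r.¬B} (+ ∃-successors) — f ∉ A possible
2. Hence f : A: not entailed.

No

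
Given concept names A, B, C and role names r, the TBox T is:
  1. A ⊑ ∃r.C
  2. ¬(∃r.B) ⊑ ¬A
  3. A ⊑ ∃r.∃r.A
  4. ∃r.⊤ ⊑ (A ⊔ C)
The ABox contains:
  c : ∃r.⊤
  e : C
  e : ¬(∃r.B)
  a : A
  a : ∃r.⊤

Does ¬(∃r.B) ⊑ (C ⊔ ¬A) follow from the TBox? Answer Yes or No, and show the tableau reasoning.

1. ¬(∃r.B) ⊑ (C ⊔ ¬A)  ⇔  (∀r.¬B ⊓ (¬C ⊓ A)) unsat w.r.t. T
   all branches close; clash {A, ¬A} at x₀
2. Hence ¬(∃r.B) ⊑ (C ⊔ ¬A): entailed.

Yes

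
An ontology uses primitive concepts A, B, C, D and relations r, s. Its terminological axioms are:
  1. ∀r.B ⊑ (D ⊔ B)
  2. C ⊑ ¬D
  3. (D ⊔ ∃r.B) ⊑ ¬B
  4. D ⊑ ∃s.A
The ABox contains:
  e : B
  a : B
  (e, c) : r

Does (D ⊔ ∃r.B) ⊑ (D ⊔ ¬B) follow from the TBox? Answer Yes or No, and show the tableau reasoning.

Yes

1. (D ⊔ ∃r.B) ⊑ (D ⊔ ¬B)  ⇔  ((D ⊔ ∃r.B) ⊓ (¬D ⊓ B)) unsat w.r.t. T
   all branches close; clash {B, ¬B} at x₀
2. Hence (D ⊔ ∃r.B) ⊑ (D ⊔ ¬B): entailed.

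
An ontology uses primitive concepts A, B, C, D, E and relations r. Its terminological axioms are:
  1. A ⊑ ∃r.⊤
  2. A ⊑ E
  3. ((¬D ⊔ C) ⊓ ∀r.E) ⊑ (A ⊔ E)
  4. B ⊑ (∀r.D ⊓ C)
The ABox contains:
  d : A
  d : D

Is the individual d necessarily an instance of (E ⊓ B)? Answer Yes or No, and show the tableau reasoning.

No

1. d : (E ⊓ B)?  L(d) = {A, D} ∪ {(¬E ⊔ ¬B)}
   apply at d: A⊑∃r.⊤; A⊑E
   open: L(d) ⊇ {A, D, E, ¬B, ¬C, …} (+ ∃-successors) — d ∉ (E ⊓ B) possible
2. Hence d : (E ⊓ B): not entailed.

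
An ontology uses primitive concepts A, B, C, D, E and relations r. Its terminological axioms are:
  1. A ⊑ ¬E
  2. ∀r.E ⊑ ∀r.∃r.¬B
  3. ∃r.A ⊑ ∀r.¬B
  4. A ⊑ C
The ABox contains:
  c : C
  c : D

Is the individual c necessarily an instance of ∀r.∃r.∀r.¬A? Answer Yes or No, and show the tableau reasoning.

1. c : ∀r.∃r.∀r.¬A?  L(c) = {C, D} ∪ {∃r.∀r.∃r.A}
   open: L(c) ⊇ {C, D, ¬A, ∀r.¬A, ∃r.¬E, …} (+ ∃-successors) — c ∉ ∀r.∃r.∀r.¬A possible
2. Hence c : ∀r.∃r.∀r.¬A: not entailed.

No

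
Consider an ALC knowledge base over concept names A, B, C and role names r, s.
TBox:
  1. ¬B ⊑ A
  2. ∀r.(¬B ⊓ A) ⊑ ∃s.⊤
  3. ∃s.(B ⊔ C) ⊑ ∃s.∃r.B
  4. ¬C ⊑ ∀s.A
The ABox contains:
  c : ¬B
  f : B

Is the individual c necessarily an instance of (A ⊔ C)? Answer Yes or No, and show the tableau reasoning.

Yes

1. c : (A ⊔ C)?  L(c) = {¬B} ∪ {(¬A ⊓ ¬C)}
   clash {A, ¬A} at c — c ∈ (A ⊔ C)
2. Hence c : (A ⊔ C): entailed.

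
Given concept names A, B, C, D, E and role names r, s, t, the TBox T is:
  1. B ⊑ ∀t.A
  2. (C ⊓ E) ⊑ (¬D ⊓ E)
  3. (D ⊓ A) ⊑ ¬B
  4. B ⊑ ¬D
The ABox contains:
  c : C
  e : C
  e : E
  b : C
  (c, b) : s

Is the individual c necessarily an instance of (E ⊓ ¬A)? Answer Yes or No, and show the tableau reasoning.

No

1. c : (E ⊓ ¬A)?  L(c) = {C} ∪ {(¬E ⊔ A)}
   open: L(c) ⊇ {C, ¬B, ¬E} — c ∉ (E ⊓ ¬A) possible
2. Hence c : (E ⊓ ¬A): not entailed.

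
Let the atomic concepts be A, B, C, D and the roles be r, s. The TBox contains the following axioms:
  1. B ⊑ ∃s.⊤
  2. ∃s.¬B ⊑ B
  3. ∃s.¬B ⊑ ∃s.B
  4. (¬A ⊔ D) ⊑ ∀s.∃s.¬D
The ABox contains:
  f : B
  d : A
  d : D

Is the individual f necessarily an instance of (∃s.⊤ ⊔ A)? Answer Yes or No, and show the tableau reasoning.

1. f : (∃s.⊤ ⊔ A)?  L(f) = {B} ∪ {(∀s.⊥ ⊓ ¬A)}
   clash ⊥ at an ∃-successor — f ∈ (∃s.⊤ ⊔ A)
2. Hence f : (∃s.⊤ ⊔ A): entailed.

Yes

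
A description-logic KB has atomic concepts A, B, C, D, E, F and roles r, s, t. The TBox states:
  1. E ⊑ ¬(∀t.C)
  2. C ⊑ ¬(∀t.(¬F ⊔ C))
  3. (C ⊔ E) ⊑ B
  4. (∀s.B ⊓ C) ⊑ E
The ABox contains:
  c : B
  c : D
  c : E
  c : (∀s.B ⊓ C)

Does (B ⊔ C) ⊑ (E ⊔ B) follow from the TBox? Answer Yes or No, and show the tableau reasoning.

Yes

1. (B ⊔ C) ⊑ (E ⊔ B)  ⇔  ((B ⊔ C) ⊓ (¬E ⊓ ¬B)) unsat w.r.t. T
   all branches close; clash {B, ¬B} at x₀
2. Hence (B ⊔ C) ⊑ (E ⊔ B): entailed.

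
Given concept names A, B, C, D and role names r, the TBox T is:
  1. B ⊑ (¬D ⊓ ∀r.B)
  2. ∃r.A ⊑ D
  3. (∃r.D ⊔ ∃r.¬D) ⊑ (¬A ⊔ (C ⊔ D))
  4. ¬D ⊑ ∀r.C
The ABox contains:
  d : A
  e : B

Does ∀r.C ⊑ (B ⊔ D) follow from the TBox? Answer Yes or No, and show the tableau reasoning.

No

1. ∀r.C ⊑ (B ⊔ D)  ⇔  (∀r.C ⊓ (¬B ⊓ ¬D)) unsat w.r.t. T
   open: L(x₀) ⊇ {¬B, ¬D, ∀r.C, ∀r.D, ∀r.¬A, …}
2. Hence ∀r.C ⊑ (B ⊔ D): not entailed.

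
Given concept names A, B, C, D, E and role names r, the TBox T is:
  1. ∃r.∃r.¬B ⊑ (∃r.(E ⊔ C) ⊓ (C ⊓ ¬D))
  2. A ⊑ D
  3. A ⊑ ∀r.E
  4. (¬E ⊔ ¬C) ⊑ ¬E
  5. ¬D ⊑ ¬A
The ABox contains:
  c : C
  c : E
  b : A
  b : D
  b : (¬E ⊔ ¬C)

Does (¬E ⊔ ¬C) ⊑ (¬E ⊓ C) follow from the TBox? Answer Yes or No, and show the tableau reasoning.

1. (¬E ⊔ ¬C) ⊑ (¬E ⊓ C)  ⇔  ((¬E ⊔ ¬C) ⊓ (E ⊔ ¬C)) unsat w.r.t. T
   apply at x₀: (¬E ⊔ ¬C)⊑¬E
   open: L(x₀) ⊇ {D, ¬A, ¬C, ¬E, ∀r.∀r.B}
2. Hence (¬E ⊔ ¬C) ⊑ (¬E ⊓ C): not entailed.

No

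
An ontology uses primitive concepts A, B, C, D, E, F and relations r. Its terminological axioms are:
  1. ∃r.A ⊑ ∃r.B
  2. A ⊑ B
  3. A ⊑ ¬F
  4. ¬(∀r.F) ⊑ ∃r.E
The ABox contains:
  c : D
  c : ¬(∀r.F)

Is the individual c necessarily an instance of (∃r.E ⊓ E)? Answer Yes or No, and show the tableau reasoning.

No

1. c : (∃r.E ⊓ E)?  L(c) = {D, ¬(∀r.F)} ∪ {(∀r.¬E ⊔ ¬E)}
   apply at c: ¬(∀r.F)⊑∃r.E
   open: L(c) ⊇ {D, ¬A, ¬E, ∀r.¬A, ∃r.E, …} (+ ∃-successors) — c ∉ (∃r.E ⊓ E) possible
2. Hence c : (∃r.E ⊓ E): not entailed.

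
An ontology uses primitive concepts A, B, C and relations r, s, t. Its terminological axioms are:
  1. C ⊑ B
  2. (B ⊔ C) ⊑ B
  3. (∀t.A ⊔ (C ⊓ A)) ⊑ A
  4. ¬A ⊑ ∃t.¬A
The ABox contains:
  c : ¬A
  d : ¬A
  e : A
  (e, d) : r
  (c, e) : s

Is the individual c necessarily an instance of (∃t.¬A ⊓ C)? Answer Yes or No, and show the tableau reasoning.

1. c : (∃t.¬A ⊓ C)?  L(c) = {¬A} ∪ {(∀t.A ⊔ ¬C)}
   apply at c: ¬A⊑∃t.¬A
   open: L(c) ⊇ {¬A, ¬B, ¬C, ∃t.¬A} (+ ∃-successors) — c ∉ (∃t.¬A ⊓ C) possible
2. Hence c : (∃t.¬A ⊓ C): not entailed.

No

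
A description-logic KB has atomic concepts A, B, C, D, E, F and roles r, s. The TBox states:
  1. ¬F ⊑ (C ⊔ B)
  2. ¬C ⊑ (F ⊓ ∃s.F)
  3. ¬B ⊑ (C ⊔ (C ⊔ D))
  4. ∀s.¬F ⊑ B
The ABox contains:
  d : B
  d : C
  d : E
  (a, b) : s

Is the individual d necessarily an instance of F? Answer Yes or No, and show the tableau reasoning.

1. d : F?  L(d) = {B, C, E} ∪ {¬F}
   apply at d: ¬F⊑(C ⊔ B)
   open: L(d) ⊇ {B, C, E, ¬F} — d ∉ F possible
2. Hence d : F: not entailed.

No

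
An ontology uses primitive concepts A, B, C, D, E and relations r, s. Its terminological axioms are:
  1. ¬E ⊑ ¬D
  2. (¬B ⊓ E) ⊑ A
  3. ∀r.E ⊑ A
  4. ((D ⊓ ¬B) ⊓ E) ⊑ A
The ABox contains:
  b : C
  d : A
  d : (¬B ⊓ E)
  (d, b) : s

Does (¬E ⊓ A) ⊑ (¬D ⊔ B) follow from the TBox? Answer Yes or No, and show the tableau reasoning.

1. (¬E ⊓ A) ⊑ (¬D ⊔ B)  ⇔  ((¬E ⊓ A) ⊓ (D ⊓ ¬B)) unsat w.r.t. T
   all branches close; clash {D, ¬D} at x₀
2. Hence (¬E ⊓ A) ⊑ (¬D ⊔ B): entailed.

Yes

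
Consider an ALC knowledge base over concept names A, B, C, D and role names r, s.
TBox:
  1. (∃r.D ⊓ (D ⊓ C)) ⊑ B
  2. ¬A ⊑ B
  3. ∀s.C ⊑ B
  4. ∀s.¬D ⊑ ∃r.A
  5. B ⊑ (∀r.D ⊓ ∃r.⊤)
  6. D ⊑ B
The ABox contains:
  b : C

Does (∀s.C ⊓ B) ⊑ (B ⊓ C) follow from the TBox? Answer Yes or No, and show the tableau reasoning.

1. (∀s.C ⊓ B) ⊑ (B ⊓ C)  ⇔  ((∀s.C ⊓ B) ⊓ (¬B ⊔ ¬C)) unsat w.r.t. T
   apply at x₀: B⊑(∀r.D ⊓ ∃r.⊤)
   open: L(x₀) ⊇ {B, ¬C, ∀r.D, ∀s.C, ∃r.⊤, …} (+ ∃-successors)
2. Hence (∀s.C ⊓ B) ⊑ (B ⊓ C): not entailed.

No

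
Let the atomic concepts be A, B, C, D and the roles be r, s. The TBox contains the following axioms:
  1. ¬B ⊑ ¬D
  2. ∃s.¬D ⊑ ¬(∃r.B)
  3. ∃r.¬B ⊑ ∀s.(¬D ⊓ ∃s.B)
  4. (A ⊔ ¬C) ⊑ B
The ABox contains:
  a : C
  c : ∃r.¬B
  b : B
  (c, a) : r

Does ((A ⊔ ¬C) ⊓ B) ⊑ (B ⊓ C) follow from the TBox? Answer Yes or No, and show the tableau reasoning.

1. ((A ⊔ ¬C) ⊓ B) ⊑ (B ⊓ C)  ⇔  (((A ⊔ ¬C) ⊓ B) ⊓ (¬B ⊔ ¬C)) unsat w.r.t. T
   open: L(x₀) ⊇ {A, B, ¬C, ∀r.B, ∀s.D}
2. Hence ((A ⊔ ¬C) ⊓ B) ⊑ (B ⊓ C): not entailed.

No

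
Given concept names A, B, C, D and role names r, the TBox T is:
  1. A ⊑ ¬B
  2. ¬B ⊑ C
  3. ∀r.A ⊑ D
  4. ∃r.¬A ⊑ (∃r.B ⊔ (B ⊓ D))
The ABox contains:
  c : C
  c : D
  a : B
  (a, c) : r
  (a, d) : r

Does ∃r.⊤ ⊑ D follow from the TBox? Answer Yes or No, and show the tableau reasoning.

No

1. ∃r.⊤ ⊑ D  ⇔  (∃r.⊤ ⊓ ¬D) unsat w.r.t. T
   open: L(x₀) ⊇ {B, ¬A, ¬D, ∃r.B, ∃r.¬A, …} (+ ∃-successors)
2. Hence ∃r.⊤ ⊑ D: not entailed.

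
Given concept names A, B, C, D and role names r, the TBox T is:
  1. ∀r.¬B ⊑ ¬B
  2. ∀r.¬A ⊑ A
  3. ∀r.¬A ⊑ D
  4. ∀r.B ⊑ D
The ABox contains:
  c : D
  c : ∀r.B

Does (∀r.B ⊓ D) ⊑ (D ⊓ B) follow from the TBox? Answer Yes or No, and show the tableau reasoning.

1. (∀r.B ⊓ D) ⊑ (D ⊓ B)  ⇔  ((∀r.B ⊓ D) ⊓ (¬D ⊔ ¬B)) unsat w.r.t. T
   open: L(x₀) ⊇ {D, ¬B, ∀r.B, ∃r.A} (+ ∃-successors)
2. Hence (∀r.B ⊓ D) ⊑ (D ⊓ B): not entailed.

No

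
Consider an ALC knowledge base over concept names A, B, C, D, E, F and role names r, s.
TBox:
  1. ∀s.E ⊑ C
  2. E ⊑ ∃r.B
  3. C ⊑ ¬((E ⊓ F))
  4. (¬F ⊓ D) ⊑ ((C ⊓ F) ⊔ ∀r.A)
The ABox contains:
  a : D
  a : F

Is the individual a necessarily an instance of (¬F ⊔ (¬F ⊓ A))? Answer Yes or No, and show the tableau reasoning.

No

1. a : (¬F ⊔ (¬F ⊓ A))?  L(a) = {D, F} ∪ {(F ⊓ (F ⊔ ¬A))}
   open: L(a) ⊇ {D, F, ¬C, ¬E, ∃s.¬E} (+ ∃-successors) — a ∉ (¬F ⊔ (¬F ⊓ A)) possible
2. Hence a : (¬F ⊔ (¬F ⊓ A)): not entailed.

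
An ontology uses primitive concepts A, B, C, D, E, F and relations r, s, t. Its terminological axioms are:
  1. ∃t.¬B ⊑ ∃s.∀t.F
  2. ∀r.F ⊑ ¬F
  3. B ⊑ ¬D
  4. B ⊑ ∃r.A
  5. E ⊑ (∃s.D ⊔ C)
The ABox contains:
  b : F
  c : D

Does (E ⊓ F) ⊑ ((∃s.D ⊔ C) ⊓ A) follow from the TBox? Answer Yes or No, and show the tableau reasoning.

1. (E ⊓ F) ⊑ ((∃s.D ⊔ C) ⊓ A)  ⇔  ((E ⊓ F) ⊓ ((∀s.¬D ⊓ ¬C) ⊔ ¬A)) unsat w.r.t. T
   apply at x₀: E⊑(∃s.D ⊔ C)
   open: L(x₀) ⊇ {E, F, ¬A, ¬B, ∀t.B, …} (+ ∃-successors)
2. Hence (E ⊓ F) ⊑ ((∃s.D ⊔ C) ⊓ A): not entailed.

No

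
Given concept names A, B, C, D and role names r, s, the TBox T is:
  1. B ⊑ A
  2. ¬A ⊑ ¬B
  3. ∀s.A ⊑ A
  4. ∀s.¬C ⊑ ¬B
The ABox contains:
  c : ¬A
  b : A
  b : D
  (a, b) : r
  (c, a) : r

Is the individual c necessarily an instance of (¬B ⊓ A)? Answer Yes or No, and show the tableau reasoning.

No

1. c : (¬B ⊓ A)?  L(c) = {¬A} ∪ {(B ⊔ ¬A)}
   apply at c: ¬A⊑¬B
   open: L(c) ⊇ {¬A, ¬B, ∃s.¬A} (+ ∃-successors) — c ∉ (¬B ⊓ A) possible
2. Hence c : (¬B ⊓ A): not entailed.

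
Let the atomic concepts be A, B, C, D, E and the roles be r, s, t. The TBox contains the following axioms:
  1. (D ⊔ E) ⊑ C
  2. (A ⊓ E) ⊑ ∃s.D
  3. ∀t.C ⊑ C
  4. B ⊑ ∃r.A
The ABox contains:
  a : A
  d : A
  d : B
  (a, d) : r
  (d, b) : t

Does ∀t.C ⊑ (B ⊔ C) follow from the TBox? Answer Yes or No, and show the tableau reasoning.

Yes

1. ∀t.C ⊑ (B ⊔ C)  ⇔  (∀t.C ⊓ (¬B ⊓ ¬C)) unsat w.r.t. T
   all branches close; clash {C, ¬C} at x₀
2. Hence ∀t.C ⊑ (B ⊔ C): entailed.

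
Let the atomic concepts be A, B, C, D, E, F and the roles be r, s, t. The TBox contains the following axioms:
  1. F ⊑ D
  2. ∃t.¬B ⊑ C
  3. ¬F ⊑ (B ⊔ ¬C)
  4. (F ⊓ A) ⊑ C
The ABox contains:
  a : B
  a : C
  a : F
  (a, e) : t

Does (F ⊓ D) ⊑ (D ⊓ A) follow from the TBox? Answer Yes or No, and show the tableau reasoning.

No

1. (F ⊓ D) ⊑ (D ⊓ A)  ⇔  ((F ⊓ D) ⊓ (¬D ⊔ ¬A)) unsat w.r.t. T
   open: L(x₀) ⊇ {D, F, ¬A, ∀t.B}
2. Hence (F ⊓ D) ⊑ (D ⊓ A): not entailed.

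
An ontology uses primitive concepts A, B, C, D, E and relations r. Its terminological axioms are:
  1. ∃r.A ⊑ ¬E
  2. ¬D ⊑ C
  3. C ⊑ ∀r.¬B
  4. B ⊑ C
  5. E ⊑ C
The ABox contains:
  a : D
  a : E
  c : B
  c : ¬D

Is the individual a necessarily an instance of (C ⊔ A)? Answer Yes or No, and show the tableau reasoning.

Yes

1. a : (C ⊔ A)?  L(a) = {D, E} ∪ {(¬C ⊓ ¬A)}
   clash {C, ¬C} at a — a ∈ (C ⊔ A)
2. Hence a : (C ⊔ A): entailed.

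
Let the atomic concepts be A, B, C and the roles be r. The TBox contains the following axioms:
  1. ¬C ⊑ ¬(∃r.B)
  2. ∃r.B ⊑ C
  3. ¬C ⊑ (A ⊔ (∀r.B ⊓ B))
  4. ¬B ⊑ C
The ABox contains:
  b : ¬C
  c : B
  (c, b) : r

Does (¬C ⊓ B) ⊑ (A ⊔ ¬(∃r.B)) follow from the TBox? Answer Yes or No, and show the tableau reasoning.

Yes

1. (¬C ⊓ B) ⊑ (A ⊔ ¬(∃r.B))  ⇔  ((¬C ⊓ B) ⊓ (¬A ⊓ ∃r.B)) unsat w.r.t. T
   all branches close; clash {B, ¬B} at an ∃-successor
2. Hence (¬C ⊓ B) ⊑ (A ⊔ ¬(∃r.B)): entailed.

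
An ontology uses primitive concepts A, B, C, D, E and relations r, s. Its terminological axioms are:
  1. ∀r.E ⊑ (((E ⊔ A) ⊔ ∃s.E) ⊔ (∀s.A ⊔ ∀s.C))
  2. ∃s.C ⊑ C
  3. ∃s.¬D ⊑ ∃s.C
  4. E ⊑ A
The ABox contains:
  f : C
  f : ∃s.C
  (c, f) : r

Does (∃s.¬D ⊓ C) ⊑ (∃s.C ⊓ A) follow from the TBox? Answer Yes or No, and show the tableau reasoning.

No

1. (∃s.¬D ⊓ C) ⊑ (∃s.C ⊓ A)  ⇔  ((∃s.¬D ⊓ C) ⊓ (∀s.¬C ⊔ ¬A)) unsat w.r.t. T
   apply at x₀: ∃s.¬D⊑∃s.C
   open: L(x₀) ⊇ {C, ¬A, ¬E, ∃r.¬E, ∃s.C, …} (+ ∃-successors)
2. Hence (∃s.¬D ⊓ C) ⊑ (∃s.C ⊓ A): not entailed.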